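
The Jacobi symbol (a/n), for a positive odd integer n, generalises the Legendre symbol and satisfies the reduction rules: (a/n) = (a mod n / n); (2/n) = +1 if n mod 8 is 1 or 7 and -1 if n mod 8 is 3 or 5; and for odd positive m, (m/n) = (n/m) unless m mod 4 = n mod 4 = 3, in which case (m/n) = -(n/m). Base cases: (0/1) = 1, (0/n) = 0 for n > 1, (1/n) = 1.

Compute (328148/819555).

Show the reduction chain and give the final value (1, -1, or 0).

1

factor out 2^2: 328148 = 2^2·82037; with 819555 mod 8 = 3, (2/819555) = -1; sign now +1; continue with (82037/819555)
flip (82037/819555) -> (819555/82037): both odd, 82037 mod 4 = 1, 819555 mod 4 = 3, so the flip contributes +1; sign now +1
(819555/82037): 819555 mod 82037 = 81222, so (819555/82037) = (81222/82037)
factor out 2^1: 81222 = 2^1·40611; with 82037 mod 8 = 5, (2/82037) = -1; sign now -1; continue with (40611/82037)
flip (40611/82037) -> (82037/40611): both odd, 40611 mod 4 = 3, 82037 mod 4 = 1, so the flip contributes +1; sign now -1
(82037/40611): 82037 mod 40611 = 815, so (82037/40611) = (815/40611)
flip (815/40611) -> (40611/815): both odd, 815 mod 4 = 3, 40611 mod 4 = 3, so the flip contributes -1; sign now +1
(40611/815): 40611 mod 815 = 676, so (40611/815) = (676/815)
factor out 2^2: 676 = 2^2·169; with 815 mod 8 = 7, (2/815) = +1; sign now +1; continue with (169/815)
flip (169/815) -> (815/169): both odd, 169 mod 4 = 1, 815 mod 4 = 3, so the flip contributes +1; sign now +1
(815/169): 815 mod 169 = 139, so (815/169) = (139/169)
flip (139/169) -> (169/139): both odd, 139 mod 4 = 3, 169 mod 4 = 1, so the flip contributes +1; sign now +1
(169/139): 169 mod 139 = 30, so (169/139) = (30/139)
factor out 2^1: 30 = 2^1·15; with 139 mod 8 = 3, (2/139) = -1; sign now -1; continue with (15/139)
flip (15/139) -> (139/15): both odd, 15 mod 4 = 3, 139 mod 4 = 3, so the flip contributes -1; sign now +1
(139/15): 139 mod 15 = 4, so (139/15) = (4/15)
factor out 2^2: 4 = 2^2·1; with 15 mod 8 = 7, (2/15) = +1; sign now +1; continue with (1/15)
reached (1/15) = 1, so the symbol is +1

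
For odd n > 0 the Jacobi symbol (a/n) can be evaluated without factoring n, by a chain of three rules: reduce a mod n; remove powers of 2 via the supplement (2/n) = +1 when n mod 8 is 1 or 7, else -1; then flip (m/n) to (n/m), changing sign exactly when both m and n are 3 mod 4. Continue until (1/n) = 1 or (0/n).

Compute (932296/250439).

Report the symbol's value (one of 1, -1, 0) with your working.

(932296/250439): 932296 mod 250439 = 180979, so (932296/250439) = (180979/250439)
flip (180979/250439) -> (250439/180979): both odd, 180979 mod 4 = 3, 250439 mod 4 = 3, so the flip contributes -1; sign now -1
(250439/180979): 250439 mod 180979 = 69460, so (250439/180979) = (69460/180979)
factor out 2^2: 69460 = 2^2·17365; with 180979 mod 8 = 3, (2/180979) = -1; sign now -1; continue with (17365/180979)
flip (17365/180979) -> (180979/17365): both odd, 17365 mod 4 = 1, 180979 mod 4 = 3, so the flip contributes +1; sign now -1
(180979/17365): 180979 mod 17365 = 7329, so (180979/17365) = (7329/17365)
flip (7329/17365) -> (17365/7329): both odd, 7329 mod 4 = 1, 17365 mod 4 = 1, so the flip contributes +1; sign now -1
(17365/7329): 17365 mod 7329 = 2707, so (17365/7329) = (2707/7329)
flip (2707/7329) -> (7329/2707): both odd, 2707 mod 4 = 3, 7329 mod 4 = 1, so the flip contributes +1; sign now -1
(7329/2707): 7329 mod 2707 = 1915, so (7329/2707) = (1915/2707)
flip (1915/2707) -> (2707/1915): both odd, 1915 mod 4 = 3, 2707 mod 4 = 3, so the flip contributes -1; sign now +1
(2707/1915): 2707 mod 1915 = 792, so (2707/1915) = (792/1915)
factor out 2^3: 792 = 2^3·99; with 1915 mod 8 = 3, (2/1915) = -1; sign now -1; continue with (99/1915)
flip (99/1915) -> (1915/99): both odd, 99 mod 4 = 3, 1915 mod 4 = 3, so the flip contributes -1; sign now +1
(1915/99): 1915 mod 99 = 34, so (1915/99) = (34/99)
factor out 2^1: 34 = 2^1·17; with 99 mod 8 = 3, (2/99) = -1; sign now -1; continue with (17/99)
flip (17/99) -> (99/17): both odd, 17 mod 4 = 1, 99 mod 4 = 3, so the flip contributes +1; sign now -1
(99/17): 99 mod 17 = 14, so (99/17) = (14/17)
factor out 2^1: 14 = 2^1·7; with 17 mod 8 = 1, (2/17) = +1; sign now -1; continue with (7/17)
flip (7/17) -> (17/7): both odd, 7 mod 4 = 3, 17 mod 4 = 1, so the flip contributes +1; sign now -1
(17/7): 17 mod 7 = 3, so (17/7) = (3/7)
flip (3/7) -> (7/3): both odd, 3 mod 4 = 3, 7 mod 4 = 3, so the flip contributes -1; sign now +1
(7/3): 7 mod 3 = 1, so (7/3) = (1/3)
reached (1/3) = 1, so the symbol is +1

1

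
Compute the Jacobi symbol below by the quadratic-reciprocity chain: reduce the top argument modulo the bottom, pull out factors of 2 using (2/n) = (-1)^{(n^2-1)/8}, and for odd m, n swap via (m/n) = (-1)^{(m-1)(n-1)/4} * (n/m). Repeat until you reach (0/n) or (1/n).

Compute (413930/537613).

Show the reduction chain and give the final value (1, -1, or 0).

1

413930 = 2^1·206965; (2/537613) = -1 since 537613 mod 8 = 5, so (413930/537613) = (-1)^1·(206965/537613); sign now -1
reciprocity: (206965/537613) = +1·(537613/206965) since 206965 mod 4 = 1, 537613 mod 4 = 1; sign now -1
(537613/206965) = (123683/206965)   [reduce mod 206965]
reciprocity: (123683/206965) = +1·(206965/123683) since 123683 mod 4 = 3, 206965 mod 4 = 1; sign now -1
(206965/123683) = (83282/123683)   [reduce mod 123683]
83282 = 2^1·41641; (2/123683) = -1 since 123683 mod 8 = 3, so (83282/123683) = (-1)^1·(41641/123683); sign now +1
reciprocity: (41641/123683) = +1·(123683/41641) since 41641 mod 4 = 1, 123683 mod 4 = 3; sign now +1
(123683/41641) = (40401/41641)   [reduce mod 41641]
reciprocity: (40401/41641) = +1·(41641/40401) since 40401 mod 4 = 1, 41641 mod 4 = 1; sign now +1
(41641/40401) = (1240/40401)   [reduce mod 40401]
1240 = 2^3·155; (2/40401) = +1 since 40401 mod 8 = 1, so (1240/40401) = (+1)^3·(155/40401); sign now +1
reciprocity: (155/40401) = +1·(40401/155) since 155 mod 4 = 3, 40401 mod 4 = 1; sign now +1
(40401/155) = (101/155)   [reduce mod 155]
reciprocity: (101/155) = +1·(155/101) since 101 mod 4 = 1, 155 mod 4 = 3; sign now +1
(155/101) = (54/101)   [reduce mod 101]
54 = 2^1·27; (2/101) = -1 since 101 mod 8 = 5, so (54/101) = (-1)^1·(27/101); sign now -1
reciprocity: (27/101) = +1·(101/27) since 27 mod 4 = 3, 101 mod 4 = 1; sign now -1
(101/27) = (20/27)   [reduce mod 27]
20 = 2^2·5; (2/27) = -1 since 27 mod 8 = 3, so (20/27) = (-1)^2·(5/27); sign now -1
reciprocity: (5/27) = +1·(27/5) since 5 mod 4 = 1, 27 mod 4 = 3; sign now -1
(27/5) = (2/5)   [reduce mod 5]
2 = 2^1·1; (2/5) = -1 since 5 mod 8 = 5, so (2/5) = (-1)^1·(1/5); sign now +1
(1/5) = 1; final value = sign = +1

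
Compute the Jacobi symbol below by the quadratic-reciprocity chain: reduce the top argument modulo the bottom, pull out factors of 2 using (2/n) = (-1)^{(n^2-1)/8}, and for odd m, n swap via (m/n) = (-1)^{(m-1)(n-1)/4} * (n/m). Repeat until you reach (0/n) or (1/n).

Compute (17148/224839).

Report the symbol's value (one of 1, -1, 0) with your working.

17148 = 2^2·4287; (2/224839) = +1 since 224839 mod 8 = 7, so (17148/224839) = (+1)^2·(4287/224839); sign now +1
reciprocity: (4287/224839) = -1·(224839/4287) since 4287 mod 4 = 3, 224839 mod 4 = 3; sign now -1
(224839/4287) = (1915/4287)   [reduce mod 4287]
reciprocity: (1915/4287) = -1·(4287/1915) since 1915 mod 4 = 3, 4287 mod 4 = 3; sign now +1
(4287/1915) = (457/1915)   [reduce mod 1915]
reciprocity: (457/1915) = +1·(1915/457) since 457 mod 4 = 1, 1915 mod 4 = 3; sign now +1
(1915/457) = (87/457)   [reduce mod 457]
reciprocity: (87/457) = +1·(457/87) since 87 mod 4 = 3, 457 mod 4 = 1; sign now +1
(457/87) = (22/87)   [reduce mod 87]
22 = 2^1·11; (2/87) = +1 since 87 mod 8 = 7, so (22/87) = (+1)^1·(11/87); sign now +1
reciprocity: (11/87) = -1·(87/11) since 11 mod 4 = 3, 87 mod 4 = 3; sign now -1
(87/11) = (10/11)   [reduce mod 11]
10 = 2^1·5; (2/11) = -1 since 11 mod 8 = 3, so (10/11) = (-1)^1·(5/11); sign now +1
reciprocity: (5/11) = +1·(11/5) since 5 mod 4 = 1, 11 mod 4 = 3; sign now +1
(11/5) = (1/5)   [reduce mod 5]
(1/5) = 1; final value = sign = +1

1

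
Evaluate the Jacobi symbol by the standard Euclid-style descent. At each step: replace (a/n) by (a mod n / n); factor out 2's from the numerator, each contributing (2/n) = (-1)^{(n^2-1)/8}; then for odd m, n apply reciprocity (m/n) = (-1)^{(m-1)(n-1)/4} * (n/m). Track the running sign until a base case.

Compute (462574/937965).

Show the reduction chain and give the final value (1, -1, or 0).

0

factor out 2^1: 462574 = 2^1·231287; with 937965 mod 8 = 5, (2/937965) = -1; sign now -1; continue with (231287/937965)
flip (231287/937965) -> (937965/231287): both odd, 231287 mod 4 = 3, 937965 mod 4 = 1, so the flip contributes +1; sign now -1
(937965/231287): 937965 mod 231287 = 12817, so (937965/231287) = (12817/231287)
flip (12817/231287) -> (231287/12817): both odd, 12817 mod 4 = 1, 231287 mod 4 = 3, so the flip contributes +1; sign now -1
(231287/12817): 231287 mod 12817 = 581, so (231287/12817) = (581/12817)
flip (581/12817) -> (12817/581): both odd, 581 mod 4 = 1, 12817 mod 4 = 1, so the flip contributes +1; sign now -1
(12817/581): 12817 mod 581 = 35, so (12817/581) = (35/581)
flip (35/581) -> (581/35): both odd, 35 mod 4 = 3, 581 mod 4 = 1, so the flip contributes +1; sign now -1
(581/35): 581 mod 35 = 21, so (581/35) = (21/35)
flip (21/35) -> (35/21): both odd, 21 mod 4 = 1, 35 mod 4 = 3, so the flip contributes +1; sign now -1
(35/21): 35 mod 21 = 14, so (35/21) = (14/21)
factor out 2^1: 14 = 2^1·7; with 21 mod 8 = 5, (2/21) = -1; sign now +1; continue with (7/21)
flip (7/21) -> (21/7): both odd, 7 mod 4 = 3, 21 mod 4 = 1, so the flip contributes +1; sign now +1
(21/7): 21 mod 7 = 0, so (21/7) = (0/7)
reached (0/7); gcd(a, n) > 1, so (0/7) = 0 and the symbol is 0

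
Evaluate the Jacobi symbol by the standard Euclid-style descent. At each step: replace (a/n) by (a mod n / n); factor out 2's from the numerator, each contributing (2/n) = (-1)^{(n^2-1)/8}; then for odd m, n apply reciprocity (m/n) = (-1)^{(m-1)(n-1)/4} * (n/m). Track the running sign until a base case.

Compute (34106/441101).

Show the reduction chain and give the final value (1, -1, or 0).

1

factor out 2^1: 34106 = 2^1·17053; with 441101 mod 8 = 5, (2/441101) = -1; sign now -1; continue with (17053/441101)
flip (17053/441101) -> (441101/17053): both odd, 17053 mod 4 = 1, 441101 mod 4 = 1, so the flip contributes +1; sign now -1
(441101/17053): 441101 mod 17053 = 14776, so (441101/17053) = (14776/17053)
factor out 2^3: 14776 = 2^3·1847; with 17053 mod 8 = 5, (2/17053) = -1; sign now +1; continue with (1847/17053)
flip (1847/17053) -> (17053/1847): both odd, 1847 mod 4 = 3, 17053 mod 4 = 1, so the flip contributes +1; sign now +1
(17053/1847): 17053 mod 1847 = 430, so (17053/1847) = (430/1847)
factor out 2^1: 430 = 2^1·215; with 1847 mod 8 = 7, (2/1847) = +1; sign now +1; continue with (215/1847)
flip (215/1847) -> (1847/215): both odd, 215 mod 4 = 3, 1847 mod 4 = 3, so the flip contributes -1; sign now -1
(1847/215): 1847 mod 215 = 127, so (1847/215) = (127/215)
flip (127/215) -> (215/127): both odd, 127 mod 4 = 3, 215 mod 4 = 3, so the flip contributes -1; sign now +1
(215/127): 215 mod 127 = 88, so (215/127) = (88/127)
factor out 2^3: 88 = 2^3·11; with 127 mod 8 = 7, (2/127) = +1; sign now +1; continue with (11/127)
flip (11/127) -> (127/11): both odd, 11 mod 4 = 3, 127 mod 4 = 3, so the flip contributes -1; sign now -1
(127/11): 127 mod 11 = 6, so (127/11) = (6/11)
factor out 2^1: 6 = 2^1·3; with 11 mod 8 = 3, (2/11) = -1; sign now +1; continue with (3/11)
flip (3/11) -> (11/3): both odd, 3 mod 4 = 3, 11 mod 4 = 3, so the flip contributes -1; sign now -1
(11/3): 11 mod 3 = 2, so (11/3) = (2/3)
factor out 2^1: 2 = 2^1·1; with 3 mod 8 = 3, (2/3) = -1; sign now +1; continue with (1/3)
reached (1/3) = 1, so the symbol is +1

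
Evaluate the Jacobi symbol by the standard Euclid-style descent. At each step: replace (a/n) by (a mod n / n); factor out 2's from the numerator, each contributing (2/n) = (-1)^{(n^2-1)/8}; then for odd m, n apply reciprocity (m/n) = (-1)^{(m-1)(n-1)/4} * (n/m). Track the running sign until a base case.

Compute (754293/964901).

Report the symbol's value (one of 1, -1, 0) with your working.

reciprocity: (754293/964901) = +1·(964901/754293) since 754293 mod 4 = 1, 964901 mod 4 = 1; sign now +1
(964901/754293) = (210608/754293)   [reduce mod 754293]
210608 = 2^4·13163; (2/754293) = -1 since 754293 mod 8 = 5, so (210608/754293) = (-1)^4·(13163/754293); sign now +1
reciprocity: (13163/754293) = +1·(754293/13163) since 13163 mod 4 = 3, 754293 mod 4 = 1; sign now +1
(754293/13163) = (4002/13163)   [reduce mod 13163]
4002 = 2^1·2001; (2/13163) = -1 since 13163 mod 8 = 3, so (4002/13163) = (-1)^1·(2001/13163); sign now -1
reciprocity: (2001/13163) = +1·(13163/2001) since 2001 mod 4 = 1, 13163 mod 4 = 3; sign now -1
(13163/2001) = (1157/2001)   [reduce mod 2001]
reciprocity: (1157/2001) = +1·(2001/1157) since 1157 mod 4 = 1, 2001 mod 4 = 1; sign now -1
(2001/1157) = (844/1157)   [reduce mod 1157]
844 = 2^2·211; (2/1157) = -1 since 1157 mod 8 = 5, so (844/1157) = (-1)^2·(211/1157); sign now -1
reciprocity: (211/1157) = +1·(1157/211) since 211 mod 4 = 3, 1157 mod 4 = 1; sign now -1
(1157/211) = (102/211)   [reduce mod 211]
102 = 2^1·51; (2/211) = -1 since 211 mod 8 = 3, so (102/211) = (-1)^1·(51/211); sign now +1
reciprocity: (51/211) = -1·(211/51) since 51 mod 4 = 3, 211 mod 4 = 3; sign now -1
(211/51) = (7/51)   [reduce mod 51]
reciprocity: (7/51) = -1·(51/7) since 7 mod 4 = 3, 51 mod 4 = 3; sign now +1
(51/7) = (2/7)   [reduce mod 7]
2 = 2^1·1; (2/7) = +1 since 7 mod 8 = 7, so (2/7) = (+1)^1·(1/7); sign now +1
(1/7) = 1; final value = sign = +1

1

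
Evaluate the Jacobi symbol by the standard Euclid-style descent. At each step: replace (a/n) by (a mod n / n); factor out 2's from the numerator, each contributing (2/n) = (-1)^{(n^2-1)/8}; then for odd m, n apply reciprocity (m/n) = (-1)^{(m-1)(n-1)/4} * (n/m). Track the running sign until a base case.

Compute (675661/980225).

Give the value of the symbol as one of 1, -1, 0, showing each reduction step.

flip (675661/980225) -> (980225/675661): both odd, 675661 mod 4 = 1, 980225 mod 4 = 1, so the flip contributes +1; sign now +1
(980225/675661): 980225 mod 675661 = 304564, so (980225/675661) = (304564/675661)
factor out 2^2: 304564 = 2^2·76141; with 675661 mod 8 = 5, (2/675661) = -1; sign now +1; continue with (76141/675661)
flip (76141/675661) -> (675661/76141): both odd, 76141 mod 4 = 1, 675661 mod 4 = 1, so the flip contributes +1; sign now +1
(675661/76141): 675661 mod 76141 = 66533, so (675661/76141) = (66533/76141)
flip (66533/76141) -> (76141/66533): both odd, 66533 mod 4 = 1, 76141 mod 4 = 1, so the flip contributes +1; sign now +1
(76141/66533): 76141 mod 66533 = 9608, so (76141/66533) = (9608/66533)
factor out 2^3: 9608 = 2^3·1201; with 66533 mod 8 = 5, (2/66533) = -1; sign now -1; continue with (1201/66533)
flip (1201/66533) -> (66533/1201): both odd, 1201 mod 4 = 1, 66533 mod 4 = 1, so the flip contributes +1; sign now -1
(66533/1201): 66533 mod 1201 = 478, so (66533/1201) = (478/1201)
factor out 2^1: 478 = 2^1·239; with 1201 mod 8 = 1, (2/1201) = +1; sign now -1; continue with (239/1201)
flip (239/1201) -> (1201/239): both odd, 239 mod 4 = 3, 1201 mod 4 = 1, so the flip contributes +1; sign now -1
(1201/239): 1201 mod 239 = 6, so (1201/239) = (6/239)
factor out 2^1: 6 = 2^1·3; with 239 mod 8 = 7, (2/239) = +1; sign now -1; continue with (3/239)
flip (3/239) -> (239/3): both odd, 3 mod 4 = 3, 239 mod 4 = 3, so the flip contributes -1; sign now +1
(239/3): 239 mod 3 = 2, so (239/3) = (2/3)
factor out 2^1: 2 = 2^1·1; with 3 mod 8 = 3, (2/3) = -1; sign now -1; continue with (1/3)
reached (1/3) = 1, so the symbol is -1

-1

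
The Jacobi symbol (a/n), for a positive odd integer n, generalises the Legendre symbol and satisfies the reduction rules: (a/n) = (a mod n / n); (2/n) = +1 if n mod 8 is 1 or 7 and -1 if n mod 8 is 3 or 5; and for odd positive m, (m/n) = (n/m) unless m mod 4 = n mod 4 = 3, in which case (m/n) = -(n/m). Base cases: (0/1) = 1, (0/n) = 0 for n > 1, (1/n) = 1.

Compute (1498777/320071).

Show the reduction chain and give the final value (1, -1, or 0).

-1

(1498777/320071): 1498777 mod 320071 = 218493, so (1498777/320071) = (218493/320071)
flip (218493/320071) -> (320071/218493): both odd, 218493 mod 4 = 1, 320071 mod 4 = 3, so the flip contributes +1; sign now +1
(320071/218493): 320071 mod 218493 = 101578, so (320071/218493) = (101578/218493)
factor out 2^1: 101578 = 2^1·50789; with 218493 mod 8 = 5, (2/218493) = -1; sign now -1; continue with (50789/218493)
flip (50789/218493) -> (218493/50789): both odd, 50789 mod 4 = 1, 218493 mod 4 = 1, so the flip contributes +1; sign now -1
(218493/50789): 218493 mod 50789 = 15337, so (218493/50789) = (15337/50789)
flip (15337/50789) -> (50789/15337): both odd, 15337 mod 4 = 1, 50789 mod 4 = 1, so the flip contributes +1; sign now -1
(50789/15337): 50789 mod 15337 = 4778, so (50789/15337) = (4778/15337)
factor out 2^1: 4778 = 2^1·2389; with 15337 mod 8 = 1, (2/15337) = +1; sign now -1; continue with (2389/15337)
flip (2389/15337) -> (15337/2389): both odd, 2389 mod 4 = 1, 15337 mod 4 = 1, so the flip contributes +1; sign now -1
(15337/2389): 15337 mod 2389 = 1003, so (15337/2389) = (1003/2389)
flip (1003/2389) -> (2389/1003): both odd, 1003 mod 4 = 3, 2389 mod 4 = 1, so the flip contributes +1; sign now -1
(2389/1003): 2389 mod 1003 = 383, so (2389/1003) = (383/1003)
flip (383/1003) -> (1003/383): both odd, 383 mod 4 = 3, 1003 mod 4 = 3, so the flip contributes -1; sign now +1
(1003/383): 1003 mod 383 = 237, so (1003/383) = (237/383)
flip (237/383) -> (383/237): both odd, 237 mod 4 = 1, 383 mod 4 = 3, so the flip contributes +1; sign now +1
(383/237): 383 mod 237 = 146, so (383/237) = (146/237)
factor out 2^1: 146 = 2^1·73; with 237 mod 8 = 5, (2/237) = -1; sign now -1; continue with (73/237)
flip (73/237) -> (237/73): both odd, 73 mod 4 = 1, 237 mod 4 = 1, so the flip contributes +1; sign now -1
(237/73): 237 mod 73 = 18, so (237/73) = (18/73)
factor out 2^1: 18 = 2^1·9; with 73 mod 8 = 1, (2/73) = +1; sign now -1; continue with (9/73)
flip (9/73) -> (73/9): both odd, 9 mod 4 = 1, 73 mod 4 = 1, so the flip contributes +1; sign now -1
(73/9): 73 mod 9 = 1, so (73/9) = (1/9)
reached (1/9) = 1, so the symbol is -1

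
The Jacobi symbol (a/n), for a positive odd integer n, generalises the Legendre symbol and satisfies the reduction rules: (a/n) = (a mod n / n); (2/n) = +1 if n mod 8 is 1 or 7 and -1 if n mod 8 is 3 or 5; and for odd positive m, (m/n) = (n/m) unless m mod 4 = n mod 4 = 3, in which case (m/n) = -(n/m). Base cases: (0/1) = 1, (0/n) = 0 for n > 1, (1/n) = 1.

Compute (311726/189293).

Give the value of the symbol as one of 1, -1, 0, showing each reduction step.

1

(311726/189293) = (122433/189293)   [reduce mod 189293]
reciprocity: (122433/189293) = +1·(189293/122433) since 122433 mod 4 = 1, 189293 mod 4 = 1; sign now +1
(189293/122433) = (66860/122433)   [reduce mod 122433]
66860 = 2^2·16715; (2/122433) = +1 since 122433 mod 8 = 1, so (66860/122433) = (+1)^2·(16715/122433); sign now +1
reciprocity: (16715/122433) = +1·(122433/16715) since 16715 mod 4 = 3, 122433 mod 4 = 1; sign now +1
(122433/16715) = (5428/16715)   [reduce mod 16715]
5428 = 2^2·1357; (2/16715) = -1 since 16715 mod 8 = 3, so (5428/16715) = (-1)^2·(1357/16715); sign now +1
reciprocity: (1357/16715) = +1·(16715/1357) since 1357 mod 4 = 1, 16715 mod 4 = 3; sign now +1
(16715/1357) = (431/1357)   [reduce mod 1357]
reciprocity: (431/1357) = +1·(1357/431) since 431 mod 4 = 3, 1357 mod 4 = 1; sign now +1
(1357/431) = (64/431)   [reduce mod 431]
64 = 2^6·1; (2/431) = +1 since 431 mod 8 = 7, so (64/431) = (+1)^6·(1/431); sign now +1
(1/431) = 1; final value = sign = +1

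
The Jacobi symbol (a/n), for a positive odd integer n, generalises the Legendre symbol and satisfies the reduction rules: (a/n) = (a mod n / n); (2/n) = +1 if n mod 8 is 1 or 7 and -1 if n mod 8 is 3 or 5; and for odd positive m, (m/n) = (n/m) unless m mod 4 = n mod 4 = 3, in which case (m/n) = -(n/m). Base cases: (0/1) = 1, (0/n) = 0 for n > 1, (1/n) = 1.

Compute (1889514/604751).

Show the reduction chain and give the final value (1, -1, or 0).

(1889514/604751): 1889514 mod 604751 = 75261, so (1889514/604751) = (75261/604751)
flip (75261/604751) -> (604751/75261): both odd, 75261 mod 4 = 1, 604751 mod 4 = 3, so the flip contributes +1; sign now +1
(604751/75261): 604751 mod 75261 = 2663, so (604751/75261) = (2663/75261)
flip (2663/75261) -> (75261/2663): both odd, 2663 mod 4 = 3, 75261 mod 4 = 1, so the flip contributes +1; sign now +1
(75261/2663): 75261 mod 2663 = 697, so (75261/2663) = (697/2663)
flip (697/2663) -> (2663/697): both odd, 697 mod 4 = 1, 2663 mod 4 = 3, so the flip contributes +1; sign now +1
(2663/697): 2663 mod 697 = 572, so (2663/697) = (572/697)
factor out 2^2: 572 = 2^2·143; with 697 mod 8 = 1, (2/697) = +1; sign now +1; continue with (143/697)
flip (143/697) -> (697/143): both odd, 143 mod 4 = 3, 697 mod 4 = 1, so the flip contributes +1; sign now +1
(697/143): 697 mod 143 = 125, so (697/143) = (125/143)
flip (125/143) -> (143/125): both odd, 125 mod 4 = 1, 143 mod 4 = 3, so the flip contributes +1; sign now +1
(143/125): 143 mod 125 = 18, so (143/125) = (18/125)
factor out 2^1: 18 = 2^1·9; with 125 mod 8 = 5, (2/125) = -1; sign now -1; continue with (9/125)
flip (9/125) -> (125/9): both odd, 9 mod 4 = 1, 125 mod 4 = 1, so the flip contributes +1; sign now -1
(125/9): 125 mod 9 = 8, so (125/9) = (8/9)
factor out 2^3: 8 = 2^3·1; with 9 mod 8 = 1, (2/9) = +1; sign now -1; continue with (1/9)
reached (1/9) = 1, so the symbol is -1

-1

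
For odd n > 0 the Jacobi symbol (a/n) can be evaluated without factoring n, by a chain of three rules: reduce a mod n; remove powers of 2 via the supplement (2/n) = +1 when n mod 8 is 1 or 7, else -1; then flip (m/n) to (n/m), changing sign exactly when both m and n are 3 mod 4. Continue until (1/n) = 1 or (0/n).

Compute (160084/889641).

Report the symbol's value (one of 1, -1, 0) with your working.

1

160084 = 2^2·40021; (2/889641) = +1 since 889641 mod 8 = 1, so (160084/889641) = (+1)^2·(40021/889641); sign now +1
reciprocity: (40021/889641) = +1·(889641/40021) since 40021 mod 4 = 1, 889641 mod 4 = 1; sign now +1
(889641/40021) = (9179/40021)   [reduce mod 40021]
reciprocity: (9179/40021) = +1·(40021/9179) since 9179 mod 4 = 3, 40021 mod 4 = 1; sign now +1
(40021/9179) = (3305/9179)   [reduce mod 9179]
reciprocity: (3305/9179) = +1·(9179/3305) since 3305 mod 4 = 1, 9179 mod 4 = 3; sign now +1
(9179/3305) = (2569/3305)   [reduce mod 3305]
reciprocity: (2569/3305) = +1·(3305/2569) since 2569 mod 4 = 1, 3305 mod 4 = 1; sign now +1
(3305/2569) = (736/2569)   [reduce mod 2569]
736 = 2^5·23; (2/2569) = +1 since 2569 mod 8 = 1, so (736/2569) = (+1)^5·(23/2569); sign now +1
reciprocity: (23/2569) = +1·(2569/23) since 23 mod 4 = 3, 2569 mod 4 = 1; sign now +1
(2569/23) = (16/23)   [reduce mod 23]
16 = 2^4·1; (2/23) = +1 since 23 mod 8 = 7, so (16/23) = (+1)^4·(1/23); sign now +1
(1/23) = 1; final value = sign = +1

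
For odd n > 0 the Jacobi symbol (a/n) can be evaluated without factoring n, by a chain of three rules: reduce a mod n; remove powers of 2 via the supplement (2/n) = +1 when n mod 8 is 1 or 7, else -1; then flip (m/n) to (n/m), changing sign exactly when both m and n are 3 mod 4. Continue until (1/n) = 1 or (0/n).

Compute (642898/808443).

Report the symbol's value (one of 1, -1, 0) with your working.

642898 = 2^1·321449; (2/808443) = -1 since 808443 mod 8 = 3, so (642898/808443) = (-1)^1·(321449/808443); sign now -1
reciprocity: (321449/808443) = +1·(808443/321449) since 321449 mod 4 = 1, 808443 mod 4 = 3; sign now -1
(808443/321449) = (165545/321449)   [reduce mod 321449]
reciprocity: (165545/321449) = +1·(321449/165545) since 165545 mod 4 = 1, 321449 mod 4 = 1; sign now -1
(321449/165545) = (155904/165545)   [reduce mod 165545]
155904 = 2^8·609; (2/165545) = +1 since 165545 mod 8 = 1, so (155904/165545) = (+1)^8·(609/165545); sign now -1
reciprocity: (609/165545) = +1·(165545/609) since 609 mod 4 = 1, 165545 mod 4 = 1; sign now -1
(165545/609) = (506/609)   [reduce mod 609]
506 = 2^1·253; (2/609) = +1 since 609 mod 8 = 1, so (506/609) = (+1)^1·(253/609); sign now -1
reciprocity: (253/609) = +1·(609/253) since 253 mod 4 = 1, 609 mod 4 = 1; sign now -1
(609/253) = (103/253)   [reduce mod 253]
reciprocity: (103/253) = +1·(253/103) since 103 mod 4 = 3, 253 mod 4 = 1; sign now -1
(253/103) = (47/103)   [reduce mod 103]
reciprocity: (47/103) = -1·(103/47) since 47 mod 4 = 3, 103 mod 4 = 3; sign now +1
(103/47) = (9/47)   [reduce mod 47]
reciprocity: (9/47) = +1·(47/9) since 9 mod 4 = 1, 47 mod 4 = 3; sign now +1
(47/9) = (2/9)   [reduce mod 9]
2 = 2^1·1; (2/9) = +1 since 9 mod 8 = 1, so (2/9) = (+1)^1·(1/9); sign now +1
(1/9) = 1; final value = sign = +1

1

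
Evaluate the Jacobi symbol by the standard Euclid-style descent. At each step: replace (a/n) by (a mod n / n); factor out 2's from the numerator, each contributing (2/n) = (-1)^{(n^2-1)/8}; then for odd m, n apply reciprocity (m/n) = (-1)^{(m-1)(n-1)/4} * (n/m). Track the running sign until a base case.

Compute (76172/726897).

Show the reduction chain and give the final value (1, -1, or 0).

1

factor out 2^2: 76172 = 2^2·19043; with 726897 mod 8 = 1, (2/726897) = +1; sign now +1; continue with (19043/726897)
flip (19043/726897) -> (726897/19043): both odd, 19043 mod 4 = 3, 726897 mod 4 = 1, so the flip contributes +1; sign now +1
(726897/19043): 726897 mod 19043 = 3263, so (726897/19043) = (3263/19043)
flip (3263/19043) -> (19043/3263): both odd, 3263 mod 4 = 3, 19043 mod 4 = 3, so the flip contributes -1; sign now -1
(19043/3263): 19043 mod 3263 = 2728, so (19043/3263) = (2728/3263)
factor out 2^3: 2728 = 2^3·341; with 3263 mod 8 = 7, (2/3263) = +1; sign now -1; continue with (341/3263)
flip (341/3263) -> (3263/341): both odd, 341 mod 4 = 1, 3263 mod 4 = 3, so the flip contributes +1; sign now -1
(3263/341): 3263 mod 341 = 194, so (3263/341) = (194/341)
factor out 2^1: 194 = 2^1·97; with 341 mod 8 = 5, (2/341) = -1; sign now +1; continue with (97/341)
flip (97/341) -> (341/97): both odd, 97 mod 4 = 1, 341 mod 4 = 1, so the flip contributes +1; sign now +1
(341/97): 341 mod 97 = 50, so (341/97) = (50/97)
factor out 2^1: 50 = 2^1·25; with 97 mod 8 = 1, (2/97) = +1; sign now +1; continue with (25/97)
flip (25/97) -> (97/25): both odd, 25 mod 4 = 1, 97 mod 4 = 1, so the flip contributes +1; sign now +1
(97/25): 97 mod 25 = 22, so (97/25) = (22/25)
factor out 2^1: 22 = 2^1·11; with 25 mod 8 = 1, (2/25) = +1; sign now +1; continue with (11/25)
flip (11/25) -> (25/11): both odd, 11 mod 4 = 3, 25 mod 4 = 1, so the flip contributes +1; sign now +1
(25/11): 25 mod 11 = 3, so (25/11) = (3/11)
flip (3/11) -> (11/3): both odd, 3 mod 4 = 3, 11 mod 4 = 3, so the flip contributes -1; sign now -1
(11/3): 11 mod 3 = 2, so (11/3) = (2/3)
factor out 2^1: 2 = 2^1·1; with 3 mod 8 = 3, (2/3) = -1; sign now +1; continue with (1/3)
reached (1/3) = 1, so the symbol is +1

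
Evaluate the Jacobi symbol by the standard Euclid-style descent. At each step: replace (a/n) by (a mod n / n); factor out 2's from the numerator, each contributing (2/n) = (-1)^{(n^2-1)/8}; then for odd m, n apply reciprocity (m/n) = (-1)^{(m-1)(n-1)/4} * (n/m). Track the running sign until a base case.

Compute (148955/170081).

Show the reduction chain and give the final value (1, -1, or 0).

flip (148955/170081) -> (170081/148955): both odd, 148955 mod 4 = 3, 170081 mod 4 = 1, so the flip contributes +1; sign now +1
(170081/148955): 170081 mod 148955 = 21126, so (170081/148955) = (21126/148955)
factor out 2^1: 21126 = 2^1·10563; with 148955 mod 8 = 3, (2/148955) = -1; sign now -1; continue with (10563/148955)
flip (10563/148955) -> (148955/10563): both odd, 10563 mod 4 = 3, 148955 mod 4 = 3, so the flip contributes -1; sign now +1
(148955/10563): 148955 mod 10563 = 1073, so (148955/10563) = (1073/10563)
flip (1073/10563) -> (10563/1073): both odd, 1073 mod 4 = 1, 10563 mod 4 = 3, so the flip contributes +1; sign now +1
(10563/1073): 10563 mod 1073 = 906, so (10563/1073) = (906/1073)
factor out 2^1: 906 = 2^1·453; with 1073 mod 8 = 1, (2/1073) = +1; sign now +1; continue with (453/1073)
flip (453/1073) -> (1073/453): both odd, 453 mod 4 = 1, 1073 mod 4 = 1, so the flip contributes +1; sign now +1
(1073/453): 1073 mod 453 = 167, so (1073/453) = (167/453)
flip (167/453) -> (453/167): both odd, 167 mod 4 = 3, 453 mod 4 = 1, so the flip contributes +1; sign now +1
(453/167): 453 mod 167 = 119, so (453/167) = (119/167)
flip (119/167) -> (167/119): both odd, 119 mod 4 = 3, 167 mod 4 = 3, so the flip contributes -1; sign now -1
(167/119): 167 mod 119 = 48, so (167/119) = (48/119)
factor out 2^4: 48 = 2^4·3; with 119 mod 8 = 7, (2/119) = +1; sign now -1; continue with (3/119)
flip (3/119) -> (119/3): both odd, 3 mod 4 = 3, 119 mod 4 = 3, so the flip contributes -1; sign now +1
(119/3): 119 mod 3 = 2, so (119/3) = (2/3)
factor out 2^1: 2 = 2^1·1; with 3 mod 8 = 3, (2/3) = -1; sign now -1; continue with (1/3)
reached (1/3) = 1, so the symbol is -1

-1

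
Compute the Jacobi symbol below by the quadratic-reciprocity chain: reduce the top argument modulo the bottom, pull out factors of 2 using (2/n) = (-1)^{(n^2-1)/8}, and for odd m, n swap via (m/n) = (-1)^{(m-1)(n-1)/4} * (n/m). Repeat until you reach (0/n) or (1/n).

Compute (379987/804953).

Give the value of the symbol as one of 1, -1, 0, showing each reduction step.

flip (379987/804953) -> (804953/379987): both odd, 379987 mod 4 = 3, 804953 mod 4 = 1, so the flip contributes +1; sign now +1
(804953/379987): 804953 mod 379987 = 44979, so (804953/379987) = (44979/379987)
flip (44979/379987) -> (379987/44979): both odd, 44979 mod 4 = 3, 379987 mod 4 = 3, so the flip contributes -1; sign now -1
(379987/44979): 379987 mod 44979 = 20155, so (379987/44979) = (20155/44979)
flip (20155/44979) -> (44979/20155): both odd, 20155 mod 4 = 3, 44979 mod 4 = 3, so the flip contributes -1; sign now +1
(44979/20155): 44979 mod 20155 = 4669, so (44979/20155) = (4669/20155)
flip (4669/20155) -> (20155/4669): both odd, 4669 mod 4 = 1, 20155 mod 4 = 3, so the flip contributes +1; sign now +1
(20155/4669): 20155 mod 4669 = 1479, so (20155/4669) = (1479/4669)
flip (1479/4669) -> (4669/1479): both odd, 1479 mod 4 = 3, 4669 mod 4 = 1, so the flip contributes +1; sign now +1
(4669/1479): 4669 mod 1479 = 232, so (4669/1479) = (232/1479)
factor out 2^3: 232 = 2^3·29; with 1479 mod 8 = 7, (2/1479) = +1; sign now +1; continue with (29/1479)
flip (29/1479) -> (1479/29): both odd, 29 mod 4 = 1, 1479 mod 4 = 3, so the flip contributes +1; sign now +1
(1479/29): 1479 mod 29 = 0, so (1479/29) = (0/29)
reached (0/29); gcd(a, n) > 1, so (0/29) = 0 and the symbol is 0

0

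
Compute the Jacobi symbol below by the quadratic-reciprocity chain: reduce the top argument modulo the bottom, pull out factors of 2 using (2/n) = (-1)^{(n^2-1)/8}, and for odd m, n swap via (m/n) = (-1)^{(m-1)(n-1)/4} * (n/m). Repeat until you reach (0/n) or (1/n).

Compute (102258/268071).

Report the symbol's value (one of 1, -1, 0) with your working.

102258 = 2^1·51129; (2/268071) = +1 since 268071 mod 8 = 7, so (102258/268071) = (+1)^1·(51129/268071); sign now +1
reciprocity: (51129/268071) = +1·(268071/51129) since 51129 mod 4 = 1, 268071 mod 4 = 3; sign now +1
(268071/51129) = (12426/51129)   [reduce mod 51129]
12426 = 2^1·6213; (2/51129) = +1 since 51129 mod 8 = 1, so (12426/51129) = (+1)^1·(6213/51129); sign now +1
reciprocity: (6213/51129) = +1·(51129/6213) since 6213 mod 4 = 1, 51129 mod 4 = 1; sign now +1
(51129/6213) = (1425/6213)   [reduce mod 6213]
reciprocity: (1425/6213) = +1·(6213/1425) since 1425 mod 4 = 1, 6213 mod 4 = 1; sign now +1
(6213/1425) = (513/1425)   [reduce mod 1425]
reciprocity: (513/1425) = +1·(1425/513) since 513 mod 4 = 1, 1425 mod 4 = 1; sign now +1
(1425/513) = (399/513)   [reduce mod 513]
reciprocity: (399/513) = +1·(513/399) since 399 mod 4 = 3, 513 mod 4 = 1; sign now +1
(513/399) = (114/399)   [reduce mod 399]
114 = 2^1·57; (2/399) = +1 since 399 mod 8 = 7, so (114/399) = (+1)^1·(57/399); sign now +1
reciprocity: (57/399) = +1·(399/57) since 57 mod 4 = 1, 399 mod 4 = 3; sign now +1
(399/57) = (0/57)   [reduce mod 57]
(0/57) = 0   [gcd(a, n) > 1]; final value = 0

0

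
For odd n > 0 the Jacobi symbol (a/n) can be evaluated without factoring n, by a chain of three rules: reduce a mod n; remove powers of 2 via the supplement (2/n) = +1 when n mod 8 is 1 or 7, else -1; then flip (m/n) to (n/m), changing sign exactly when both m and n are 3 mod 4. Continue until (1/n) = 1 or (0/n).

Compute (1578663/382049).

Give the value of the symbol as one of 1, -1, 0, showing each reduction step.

-1

(1578663/382049): 1578663 mod 382049 = 50467, so (1578663/382049) = (50467/382049)
flip (50467/382049) -> (382049/50467): both odd, 50467 mod 4 = 3, 382049 mod 4 = 1, so the flip contributes +1; sign now +1
(382049/50467): 382049 mod 50467 = 28780, so (382049/50467) = (28780/50467)
factor out 2^2: 28780 = 2^2·7195; with 50467 mod 8 = 3, (2/50467) = -1; sign now +1; continue with (7195/50467)
flip (7195/50467) -> (50467/7195): both odd, 7195 mod 4 = 3, 50467 mod 4 = 3, so the flip contributes -1; sign now -1
(50467/7195): 50467 mod 7195 = 102, so (50467/7195) = (102/7195)
factor out 2^1: 102 = 2^1·51; with 7195 mod 8 = 3, (2/7195) = -1; sign now +1; continue with (51/7195)
flip (51/7195) -> (7195/51): both odd, 51 mod 4 = 3, 7195 mod 4 = 3, so the flip contributes -1; sign now -1
(7195/51): 7195 mod 51 = 4, so (7195/51) = (4/51)
factor out 2^2: 4 = 2^2·1; with 51 mod 8 = 3, (2/51) = -1; sign now -1; continue with (1/51)
reached (1/51) = 1, so the symbol is -1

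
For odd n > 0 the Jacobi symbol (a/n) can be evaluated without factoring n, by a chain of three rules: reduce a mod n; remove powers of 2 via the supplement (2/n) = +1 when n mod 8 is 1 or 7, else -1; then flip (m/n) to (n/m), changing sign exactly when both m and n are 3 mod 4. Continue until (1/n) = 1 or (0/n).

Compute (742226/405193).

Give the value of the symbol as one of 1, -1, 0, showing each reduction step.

(742226/405193) = (337033/405193)   [reduce mod 405193]
reciprocity: (337033/405193) = +1·(405193/337033) since 337033 mod 4 = 1, 405193 mod 4 = 1; sign now +1
(405193/337033) = (68160/337033)   [reduce mod 337033]
68160 = 2^6·1065; (2/337033) = +1 since 337033 mod 8 = 1, so (68160/337033) = (+1)^6·(1065/337033); sign now +1
reciprocity: (1065/337033) = +1·(337033/1065) since 1065 mod 4 = 1, 337033 mod 4 = 1; sign now +1
(337033/1065) = (493/1065)   [reduce mod 1065]
reciprocity: (493/1065) = +1·(1065/493) since 493 mod 4 = 1, 1065 mod 4 = 1; sign now +1
(1065/493) = (79/493)   [reduce mod 493]
reciprocity: (79/493) = +1·(493/79) since 79 mod 4 = 3, 493 mod 4 = 1; sign now +1
(493/79) = (19/79)   [reduce mod 79]
reciprocity: (19/79) = -1·(79/19) since 19 mod 4 = 3, 79 mod 4 = 3; sign now -1
(79/19) = (3/19)   [reduce mod 19]
reciprocity: (3/19) = -1·(19/3) since 3 mod 4 = 3, 19 mod 4 = 3; sign now +1
(19/3) = (1/3)   [reduce mod 3]
(1/3) = 1; final value = sign = +1

1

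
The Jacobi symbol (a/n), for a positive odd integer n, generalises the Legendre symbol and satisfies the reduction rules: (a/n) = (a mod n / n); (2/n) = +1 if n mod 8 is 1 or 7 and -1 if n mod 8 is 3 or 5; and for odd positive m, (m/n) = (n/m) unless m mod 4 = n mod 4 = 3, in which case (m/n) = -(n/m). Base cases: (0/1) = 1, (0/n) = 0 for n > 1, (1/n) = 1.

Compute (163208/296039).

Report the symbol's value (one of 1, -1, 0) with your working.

1

factor out 2^3: 163208 = 2^3·20401; with 296039 mod 8 = 7, (2/296039) = +1; sign now +1; continue with (20401/296039)
flip (20401/296039) -> (296039/20401): both odd, 20401 mod 4 = 1, 296039 mod 4 = 3, so the flip contributes +1; sign now +1
(296039/20401): 296039 mod 20401 = 10425, so (296039/20401) = (10425/20401)
flip (10425/20401) -> (20401/10425): both odd, 10425 mod 4 = 1, 20401 mod 4 = 1, so the flip contributes +1; sign now +1
(20401/10425): 20401 mod 10425 = 9976, so (20401/10425) = (9976/10425)
factor out 2^3: 9976 = 2^3·1247; with 10425 mod 8 = 1, (2/10425) = +1; sign now +1; continue with (1247/10425)
flip (1247/10425) -> (10425/1247): both odd, 1247 mod 4 = 3, 10425 mod 4 = 1, so the flip contributes +1; sign now +1
(10425/1247): 10425 mod 1247 = 449, so (10425/1247) = (449/1247)
flip (449/1247) -> (1247/449): both odd, 449 mod 4 = 1, 1247 mod 4 = 3, so the flip contributes +1; sign now +1
(1247/449): 1247 mod 449 = 349, so (1247/449) = (349/449)
flip (349/449) -> (449/349): both odd, 349 mod 4 = 1, 449 mod 4 = 1, so the flip contributes +1; sign now +1
(449/349): 449 mod 349 = 100, so (449/349) = (100/349)
factor out 2^2: 100 = 2^2·25; with 349 mod 8 = 5, (2/349) = -1; sign now +1; continue with (25/349)
flip (25/349) -> (349/25): both odd, 25 mod 4 = 1, 349 mod 4 = 1, so the flip contributes +1; sign now +1
(349/25): 349 mod 25 = 24, so (349/25) = (24/25)
factor out 2^3: 24 = 2^3·3; with 25 mod 8 = 1, (2/25) = +1; sign now +1; continue with (3/25)
flip (3/25) -> (25/3): both odd, 3 mod 4 = 3, 25 mod 4 = 1, so the flip contributes +1; sign now +1
(25/3): 25 mod 3 = 1, so (25/3) = (1/3)
reached (1/3) = 1, so the symbol is +1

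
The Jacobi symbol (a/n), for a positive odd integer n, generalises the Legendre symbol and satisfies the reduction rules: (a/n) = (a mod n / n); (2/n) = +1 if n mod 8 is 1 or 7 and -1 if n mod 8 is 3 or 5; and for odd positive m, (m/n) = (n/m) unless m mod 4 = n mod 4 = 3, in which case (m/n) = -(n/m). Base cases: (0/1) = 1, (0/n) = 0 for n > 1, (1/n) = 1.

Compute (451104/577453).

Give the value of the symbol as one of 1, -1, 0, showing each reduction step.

factor out 2^5: 451104 = 2^5·14097; with 577453 mod 8 = 5, (2/577453) = -1; sign now -1; continue with (14097/577453)
flip (14097/577453) -> (577453/14097): both odd, 14097 mod 4 = 1, 577453 mod 4 = 1, so the flip contributes +1; sign now -1
(577453/14097): 577453 mod 14097 = 13573, so (577453/14097) = (13573/14097)
flip (13573/14097) -> (14097/13573): both odd, 13573 mod 4 = 1, 14097 mod 4 = 1, so the flip contributes +1; sign now -1
(14097/13573): 14097 mod 13573 = 524, so (14097/13573) = (524/13573)
factor out 2^2: 524 = 2^2·131; with 13573 mod 8 = 5, (2/13573) = -1; sign now -1; continue with (131/13573)
flip (131/13573) -> (13573/131): both odd, 131 mod 4 = 3, 13573 mod 4 = 1, so the flip contributes +1; sign now -1
(13573/131): 13573 mod 131 = 80, so (13573/131) = (80/131)
factor out 2^4: 80 = 2^4·5; with 131 mod 8 = 3, (2/131) = -1; sign now -1; continue with (5/131)
flip (5/131) -> (131/5): both odd, 5 mod 4 = 1, 131 mod 4 = 3, so the flip contributes +1; sign now -1
(131/5): 131 mod 5 = 1, so (131/5) = (1/5)
reached (1/5) = 1, so the symbol is -1

-1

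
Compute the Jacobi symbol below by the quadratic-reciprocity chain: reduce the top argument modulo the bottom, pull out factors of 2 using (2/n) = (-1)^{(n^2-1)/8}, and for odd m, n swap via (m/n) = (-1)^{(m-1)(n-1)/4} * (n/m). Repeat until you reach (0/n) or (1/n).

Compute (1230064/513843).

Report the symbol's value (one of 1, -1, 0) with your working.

0

(1230064/513843) = (202378/513843)   [reduce mod 513843]
202378 = 2^1·101189; (2/513843) = -1 since 513843 mod 8 = 3, so (202378/513843) = (-1)^1·(101189/513843); sign now -1
reciprocity: (101189/513843) = +1·(513843/101189) since 101189 mod 4 = 1, 513843 mod 4 = 3; sign now -1
(513843/101189) = (7898/101189)   [reduce mod 101189]
7898 = 2^1·3949; (2/101189) = -1 since 101189 mod 8 = 5, so (7898/101189) = (-1)^1·(3949/101189); sign now +1
reciprocity: (3949/101189) = +1·(101189/3949) since 3949 mod 4 = 1, 101189 mod 4 = 1; sign now +1
(101189/3949) = (2464/3949)   [reduce mod 3949]
2464 = 2^5·77; (2/3949) = -1 since 3949 mod 8 = 5, so (2464/3949) = (-1)^5·(77/3949); sign now -1
reciprocity: (77/3949) = +1·(3949/77) since 77 mod 4 = 1, 3949 mod 4 = 1; sign now -1
(3949/77) = (22/77)   [reduce mod 77]
22 = 2^1·11; (2/77) = -1 since 77 mod 8 = 5, so (22/77) = (-1)^1·(11/77); sign now +1
reciprocity: (11/77) = +1·(77/11) since 11 mod 4 = 3, 77 mod 4 = 1; sign now +1
(77/11) = (0/11)   [reduce mod 11]
(0/11) = 0   [gcd(a, n) > 1]; final value = 0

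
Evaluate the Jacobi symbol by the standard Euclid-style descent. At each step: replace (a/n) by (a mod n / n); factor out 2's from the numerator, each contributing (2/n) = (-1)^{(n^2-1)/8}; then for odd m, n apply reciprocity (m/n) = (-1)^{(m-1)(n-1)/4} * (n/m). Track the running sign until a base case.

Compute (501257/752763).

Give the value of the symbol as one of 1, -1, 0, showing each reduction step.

flip (501257/752763) -> (752763/501257): both odd, 501257 mod 4 = 1, 752763 mod 4 = 3, so the flip contributes +1; sign now +1
(752763/501257): 752763 mod 501257 = 251506, so (752763/501257) = (251506/501257)
factor out 2^1: 251506 = 2^1·125753; with 501257 mod 8 = 1, (2/501257) = +1; sign now +1; continue with (125753/501257)
flip (125753/501257) -> (501257/125753): both odd, 125753 mod 4 = 1, 501257 mod 4 = 1, so the flip contributes +1; sign now +1
(501257/125753): 501257 mod 125753 = 123998, so (501257/125753) = (123998/125753)
factor out 2^1: 123998 = 2^1·61999; with 125753 mod 8 = 1, (2/125753) = +1; sign now +1; continue with (61999/125753)
flip (61999/125753) -> (125753/61999): both odd, 61999 mod 4 = 3, 125753 mod 4 = 1, so the flip contributes +1; sign now +1
(125753/61999): 125753 mod 61999 = 1755, so (125753/61999) = (1755/61999)
flip (1755/61999) -> (61999/1755): both odd, 1755 mod 4 = 3, 61999 mod 4 = 3, so the flip contributes -1; sign now -1
(61999/1755): 61999 mod 1755 = 574, so (61999/1755) = (574/1755)
factor out 2^1: 574 = 2^1·287; with 1755 mod 8 = 3, (2/1755) = -1; sign now +1; continue with (287/1755)
flip (287/1755) -> (1755/287): both odd, 287 mod 4 = 3, 1755 mod 4 = 3, so the flip contributes -1; sign now -1
(1755/287): 1755 mod 287 = 33, so (1755/287) = (33/287)
flip (33/287) -> (287/33): both odd, 33 mod 4 = 1, 287 mod 4 = 3, so the flip contributes +1; sign now -1
(287/33): 287 mod 33 = 23, so (287/33) = (23/33)
flip (23/33) -> (33/23): both odd, 23 mod 4 = 3, 33 mod 4 = 1, so the flip contributes +1; sign now -1
(33/23): 33 mod 23 = 10, so (33/23) = (10/23)
factor out 2^1: 10 = 2^1·5; with 23 mod 8 = 7, (2/23) = +1; sign now -1; continue with (5/23)
flip (5/23) -> (23/5): both odd, 5 mod 4 = 1, 23 mod 4 = 3, so the flip contributes +1; sign now -1
(23/5): 23 mod 5 = 3, so (23/5) = (3/5)
flip (3/5) -> (5/3): both odd, 3 mod 4 = 3, 5 mod 4 = 1, so the flip contributes +1; sign now -1
(5/3): 5 mod 3 = 2, so (5/3) = (2/3)
factor out 2^1: 2 = 2^1·1; with 3 mod 8 = 3, (2/3) = -1; sign now +1; continue with (1/3)
reached (1/3) = 1, so the symbol is +1

1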